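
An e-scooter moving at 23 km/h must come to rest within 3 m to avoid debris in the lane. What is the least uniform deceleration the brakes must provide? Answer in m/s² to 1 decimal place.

23 km/h ÷ 3.6 = 6.3889 m/s.
v² = 2a·d ⇒ a = v²/(2d) = 6.3889² / (2 × 3.000) = 40.818 / 6.000 = 6.8030 m/s².

Required deceleration ≈ 6.8 m/s²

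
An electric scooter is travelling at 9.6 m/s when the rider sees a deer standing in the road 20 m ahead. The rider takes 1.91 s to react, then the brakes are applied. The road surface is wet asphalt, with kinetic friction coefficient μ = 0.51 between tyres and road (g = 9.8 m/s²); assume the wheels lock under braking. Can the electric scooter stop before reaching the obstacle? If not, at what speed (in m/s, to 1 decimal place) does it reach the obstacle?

a = μg = 0.51 × 9.8 = 4.998 m/s².
Reaction distance = 9.6000 × 1.91 = 18.336 m.
Braking distance needed to stop: v²/(2a) = 92.160 / 9.996 = 9.220 m, so total needed = 18.336 + 9.220 = 27.556 m > 20 m — it cannot stop.
Distance remaining when braking begins: 20 − 18.336 = 1.664 m.
v² = v₀² − 2a·d = 92.160 − 2 × 4.998 × 1.664 = 75.527 m²/s².
v = √75.527 = 8.691 m/s.

No — it strikes the obstacle at 8.7 m/s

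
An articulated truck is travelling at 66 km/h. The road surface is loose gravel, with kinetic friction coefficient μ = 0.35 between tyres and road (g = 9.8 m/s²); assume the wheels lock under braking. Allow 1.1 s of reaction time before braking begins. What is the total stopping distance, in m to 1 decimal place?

66 km/h ÷ 3.6 = 18.3333 m/s.
a = μg = 0.35 × 9.8 = 3.430 m/s².
Reaction distance = v·t_r = 18.3333 × 1.1 = 20.167 m.
Braking distance = v²/(2a) = 18.3333² / (2 × 3.430) = 336.110 / 6.860 = 48.996 m.
Total = 20.167 + 48.996 = 69.163 m.

Total stopping distance ≈ 69.2 m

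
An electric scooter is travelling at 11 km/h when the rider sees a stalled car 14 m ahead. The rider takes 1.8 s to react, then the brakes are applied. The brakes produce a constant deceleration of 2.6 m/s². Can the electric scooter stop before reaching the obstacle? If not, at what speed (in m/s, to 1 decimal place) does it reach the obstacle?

Yes — it stops about 6.7 m short of the obstacle, so it never reaches it

11 km/h ÷ 3.6 = 3.0556 m/s.
Reaction distance = 3.0556 × 1.8 = 5.500 m.
Braking distance = v²/(2a) = 9.337 / 5.200 = 1.796 m.
Total stopping distance = 5.500 + 1.796 = 7.296 m, vs 14 m available — it stops with 14 − 7.296 = 6.704 m to spare.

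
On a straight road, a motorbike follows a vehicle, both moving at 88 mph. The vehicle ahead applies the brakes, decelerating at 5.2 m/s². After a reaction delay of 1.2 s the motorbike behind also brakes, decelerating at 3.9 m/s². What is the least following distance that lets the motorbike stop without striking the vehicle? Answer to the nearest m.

88 mph × 0.44704 = 39.3395 m/s.
Leader travels v²/(2a_L) = 1547.596 / 10.400 = 148.807 m before stopping.
Follower covers v·t_r = 39.3395 × 1.2 = 47.207 m while reacting, then v²/(2a_F) = 1547.596 / 7.800 = 198.410 m while braking, for a total of 47.207 + 198.410 = 245.617 m.
Since a_F ≤ a_L and the follower starts braking later, the follower is never slower than the leader, so the closest approach is when both have stopped.
Minimum gap = 245.617 − 148.807 = 96.810 m.

Minimum gap ≈ 97 m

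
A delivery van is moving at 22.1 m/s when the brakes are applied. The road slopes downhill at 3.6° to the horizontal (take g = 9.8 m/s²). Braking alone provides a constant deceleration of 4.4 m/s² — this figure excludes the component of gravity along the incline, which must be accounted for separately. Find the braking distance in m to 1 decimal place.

Braking distance ≈ 64.5 m

Gravity along the downhill slope reduces the braking deceleration: a_eff = 4.400 − 9.8·sin 3.6° = 4.400 − 0.615 = 3.785 m/s².
Braking distance = v²/(2a) = 22.1000² / (2 × 3.785) = 488.410 / 7.570 = 64.519 m.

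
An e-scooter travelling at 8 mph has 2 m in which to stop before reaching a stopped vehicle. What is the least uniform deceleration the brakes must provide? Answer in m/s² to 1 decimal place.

Required deceleration ≈ 3.2 m/s²

8 mph × 0.44704 = 3.5763 m/s.
v² = 2a·d ⇒ a = v²/(2d) = 3.5763² / (2 × 2.000) = 12.790 / 4.000 = 3.1975 m/s².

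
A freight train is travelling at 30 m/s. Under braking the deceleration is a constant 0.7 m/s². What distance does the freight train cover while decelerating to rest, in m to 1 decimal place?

Braking distance = v²/(2a) = 30.0000² / (2 × 0.700) = 900.000 / 1.400 = 642.857 m.

Braking distance ≈ 642.9 m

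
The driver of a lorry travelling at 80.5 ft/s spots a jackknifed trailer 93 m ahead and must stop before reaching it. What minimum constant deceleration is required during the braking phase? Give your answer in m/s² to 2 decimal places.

Required deceleration ≈ 3.24 m/s²

80.5 ft/s × 0.3048 = 24.5364 m/s.
v² = 2a·d ⇒ a = v²/(2d) = 24.5364² / (2 × 93.000) = 602.035 / 186.000 = 3.2367 m/s².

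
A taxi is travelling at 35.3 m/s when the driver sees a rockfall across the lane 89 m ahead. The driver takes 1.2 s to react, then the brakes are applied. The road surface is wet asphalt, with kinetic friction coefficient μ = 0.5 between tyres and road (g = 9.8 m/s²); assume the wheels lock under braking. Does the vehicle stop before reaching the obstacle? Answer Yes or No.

a = μg = 0.5 × 9.8 = 4.900 m/s².
Reaction distance = 35.3000 × 1.2 = 42.360 m.
Braking distance = v²/(2a) = 1246.090 / 9.800 = 127.152 m.
Total stopping distance = 42.360 + 127.152 = 169.512 m, vs 89 m available — it cannot stop in time and overshoots by 169.512 − 89 = 80.512 m.

No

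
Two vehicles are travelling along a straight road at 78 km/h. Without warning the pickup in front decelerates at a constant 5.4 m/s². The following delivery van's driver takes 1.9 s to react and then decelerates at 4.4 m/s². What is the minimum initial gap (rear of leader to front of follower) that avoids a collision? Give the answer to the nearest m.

78 km/h ÷ 3.6 = 21.6667 m/s.
Leader travels v²/(2a_L) = 469.446 / 10.800 = 43.467 m before stopping.
Follower covers v·t_r = 21.6667 × 1.9 = 41.167 m while reacting, then v²/(2a_F) = 469.446 / 8.800 = 53.346 m while braking, for a total of 41.167 + 53.346 = 94.513 m.
Since a_F ≤ a_L and the follower starts braking later, the follower is never slower than the leader, so the closest approach is when both have stopped.
Minimum gap = 94.513 − 43.467 = 51.046 m.

Minimum gap ≈ 51 m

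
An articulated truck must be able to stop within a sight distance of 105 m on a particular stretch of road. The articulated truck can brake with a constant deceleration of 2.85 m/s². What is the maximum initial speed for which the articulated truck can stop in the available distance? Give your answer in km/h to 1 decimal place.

v²/(2a) = d ⇒ v = √(2 × 2.850 × 105) = √598.50 = 24.4643 m/s.
24.4643 m/s × 3.6 = 88.071 km/h.

Maximum speed ≈ 88.1 km/h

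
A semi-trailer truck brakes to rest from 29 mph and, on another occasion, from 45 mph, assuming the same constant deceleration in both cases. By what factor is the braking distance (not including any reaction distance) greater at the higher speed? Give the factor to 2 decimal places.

Factor ≈ 2.41

Braking distance d = v²/(2a), so with a fixed, d ∝ v².
Factor = (45/29)² = 1.5517² = 2.4078.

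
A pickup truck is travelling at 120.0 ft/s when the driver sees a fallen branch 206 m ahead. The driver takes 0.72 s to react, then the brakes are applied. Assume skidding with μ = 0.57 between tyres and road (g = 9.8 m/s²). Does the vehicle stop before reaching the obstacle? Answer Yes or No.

120 ft/s × 0.3048 = 36.5760 m/s.
a = μg = 0.57 × 9.8 = 5.586 m/s².
Reaction distance = 36.5760 × 0.72 = 26.335 m.
Braking distance = v²/(2a) = 1337.804 / 11.172 = 119.746 m.
Total stopping distance = 26.335 + 119.746 = 146.081 m, vs 206 m available — it stops with 206 − 146.081 = 59.919 m to spare.

Yes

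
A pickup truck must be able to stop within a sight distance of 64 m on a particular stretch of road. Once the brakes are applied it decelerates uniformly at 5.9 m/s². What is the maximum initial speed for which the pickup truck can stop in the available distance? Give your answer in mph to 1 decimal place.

Maximum speed ≈ 61.5 mph

v²/(2a) = d ⇒ v = √(2 × 5.900 × 64) = √755.20 = 27.4809 m/s.
27.4809 m/s ÷ 0.44704 = 61.473 mph.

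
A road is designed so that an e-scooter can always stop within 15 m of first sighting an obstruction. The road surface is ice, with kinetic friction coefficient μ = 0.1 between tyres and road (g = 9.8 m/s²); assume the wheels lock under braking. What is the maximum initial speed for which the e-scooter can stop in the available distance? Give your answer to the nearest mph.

a = μg = 0.1 × 9.8 = 0.980 m/s².
v²/(2a) = d ⇒ v = √(2 × 0.980 × 15) = √29.40 = 5.4222 m/s.
5.4222 m/s ÷ 0.44704 = 12.129 mph.

Maximum speed ≈ 12 mph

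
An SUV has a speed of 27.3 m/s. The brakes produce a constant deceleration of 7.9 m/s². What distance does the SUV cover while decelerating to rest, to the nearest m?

Braking distance = v²/(2a) = 27.3000² / (2 × 7.900) = 745.290 / 15.800 = 47.170 m.

Braking distance ≈ 47 m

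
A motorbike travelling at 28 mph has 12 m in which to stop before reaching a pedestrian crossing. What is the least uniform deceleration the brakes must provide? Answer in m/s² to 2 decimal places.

Required deceleration ≈ 6.53 m/s²

28 mph × 0.44704 = 12.5171 m/s.
v² = 2a·d ⇒ a = v²/(2d) = 12.5171² / (2 × 12.000) = 156.678 / 24.000 = 6.5282 m/s².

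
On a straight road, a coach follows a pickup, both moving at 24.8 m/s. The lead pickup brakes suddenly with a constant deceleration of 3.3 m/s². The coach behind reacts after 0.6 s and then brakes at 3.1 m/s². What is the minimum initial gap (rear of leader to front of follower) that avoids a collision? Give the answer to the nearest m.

Leader travels v²/(2a_L) = 615.040 / 6.600 = 93.188 m before stopping.
Follower covers v·t_r = 24.8000 × 0.6 = 14.880 m while reacting, then v²/(2a_F) = 615.040 / 6.200 = 99.200 m while braking, for a total of 14.880 + 99.200 = 114.080 m.
Since a_F ≤ a_L and the follower starts braking later, the follower is never slower than the leader, so the closest approach is when both have stopped.
Minimum gap = 114.080 − 93.188 = 20.892 m.

Minimum gap ≈ 21 m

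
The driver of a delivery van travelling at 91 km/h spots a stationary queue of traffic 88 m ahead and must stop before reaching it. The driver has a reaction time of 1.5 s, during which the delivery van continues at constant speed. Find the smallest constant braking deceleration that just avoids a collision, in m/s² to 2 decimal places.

Required deceleration ≈ 6.38 m/s²

91 km/h ÷ 3.6 = 25.2778 m/s.
Distance covered during reaction = 25.2778 × 1.5 = 37.917 m.
Distance available for braking: 88 − 37.917 = 50.083 m.
v² = 2a·d ⇒ a = v²/(2d) = 25.2778² / (2 × 50.083) = 638.967 / 100.166 = 6.3791 m/s².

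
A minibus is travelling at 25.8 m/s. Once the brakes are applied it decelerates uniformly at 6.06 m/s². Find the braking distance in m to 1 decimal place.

Braking distance ≈ 54.9 m

Braking distance = v²/(2a) = 25.8000² / (2 × 6.060) = 665.640 / 12.120 = 54.921 m.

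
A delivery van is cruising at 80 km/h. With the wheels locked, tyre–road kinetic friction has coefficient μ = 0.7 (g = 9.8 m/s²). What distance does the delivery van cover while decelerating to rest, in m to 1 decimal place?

Braking distance ≈ 36.0 m

80 km/h ÷ 3.6 = 22.2222 m/s.
a = μg = 0.7 × 9.8 = 6.860 m/s².
Braking distance = v²/(2a) = 22.2222² / (2 × 6.860) = 493.826 / 13.720 = 35.993 m.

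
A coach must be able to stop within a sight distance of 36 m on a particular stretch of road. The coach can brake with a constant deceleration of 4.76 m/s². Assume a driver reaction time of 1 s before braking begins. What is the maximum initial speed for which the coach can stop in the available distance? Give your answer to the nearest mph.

Maximum speed ≈ 32 mph

Stopping distance: v·t_r + v²/(2a) = 36 with t_r = 1 s and a = 4.760 m/s².
So v² + 9.520 v − 342.72 = 0.
Positive root: v = −a·t_r + √((a·t_r)² + 2a·d) = −4.760 + √(22.658 + 342.72) = 14.3549 m/s.
14.3549 m/s ÷ 0.44704 = 32.111 mph.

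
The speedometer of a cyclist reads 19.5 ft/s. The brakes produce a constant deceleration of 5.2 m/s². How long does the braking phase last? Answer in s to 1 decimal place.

Braking time ≈ 1.1 s

19.5 ft/s × 0.3048 = 5.9436 m/s.
Braking time = v/a = 5.9436 / 5.200 = 1.143 s.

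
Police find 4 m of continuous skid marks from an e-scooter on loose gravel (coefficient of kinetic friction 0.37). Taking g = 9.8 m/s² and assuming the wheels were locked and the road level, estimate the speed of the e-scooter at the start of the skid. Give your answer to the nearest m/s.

Deceleration a = μg = 0.37 × 9.8 = 3.626 m/s².
v = √(2a·d) = √(2 × 3.626 × 4) = √29.008 = 5.3859 m/s.

Initial speed ≈ 5 m/s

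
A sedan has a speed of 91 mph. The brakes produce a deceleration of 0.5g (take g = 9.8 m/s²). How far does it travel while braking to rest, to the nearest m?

91 mph × 0.44704 = 40.6806 m/s.
a = 0.5 × 9.8 = 4.900 m/s².
Braking distance = v²/(2a) = 40.6806² / (2 × 4.900) = 1654.911 / 9.800 = 168.868 m.

Braking distance ≈ 169 m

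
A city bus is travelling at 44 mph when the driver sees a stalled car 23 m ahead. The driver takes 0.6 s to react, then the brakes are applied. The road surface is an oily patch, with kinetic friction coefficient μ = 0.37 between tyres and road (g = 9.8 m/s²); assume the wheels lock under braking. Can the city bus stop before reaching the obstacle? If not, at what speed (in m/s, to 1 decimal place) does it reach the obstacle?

No — it strikes the obstacle at 17.5 m/s

44 mph × 0.44704 = 19.6698 m/s.
a = μg = 0.37 × 9.8 = 3.626 m/s².
Reaction distance = 19.6698 × 0.6 = 11.802 m.
Braking distance needed to stop: v²/(2a) = 386.901 / 7.252 = 53.351 m, so total needed = 11.802 + 53.351 = 65.153 m > 23 m — it cannot stop.
Distance remaining when braking begins: 23 − 11.802 = 11.198 m.
v² = v₀² − 2a·d = 386.901 − 2 × 3.626 × 11.198 = 305.693 m²/s².
v = √305.693 = 17.484 m/s.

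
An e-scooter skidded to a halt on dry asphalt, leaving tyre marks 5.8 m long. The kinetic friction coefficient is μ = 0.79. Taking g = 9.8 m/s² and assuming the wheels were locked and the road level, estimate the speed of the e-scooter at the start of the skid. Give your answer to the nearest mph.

Deceleration a = μg = 0.79 × 9.8 = 7.742 m/s².
v = √(2a·d) = √(2 × 7.742 × 5.8) = √89.807 = 9.4767 m/s.
= 9.4767 ÷ 0.44704 = 21.199 mph.

Initial speed ≈ 21 mph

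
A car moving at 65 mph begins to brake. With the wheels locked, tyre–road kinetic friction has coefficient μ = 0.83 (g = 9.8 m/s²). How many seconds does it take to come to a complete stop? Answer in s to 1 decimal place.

65 mph × 0.44704 = 29.0576 m/s.
a = μg = 0.83 × 9.8 = 8.134 m/s².
Braking time = v/a = 29.0576 / 8.134 = 3.572 s.

Braking time ≈ 3.6 s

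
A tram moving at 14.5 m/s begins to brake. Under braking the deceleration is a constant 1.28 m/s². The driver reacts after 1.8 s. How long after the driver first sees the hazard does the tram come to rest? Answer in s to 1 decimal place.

Total time ≈ 13.1 s

Braking time = v/a = 14.5000 / 1.280 = 11.328 s.
Total = 1.8 + 11.328 = 13.128 s.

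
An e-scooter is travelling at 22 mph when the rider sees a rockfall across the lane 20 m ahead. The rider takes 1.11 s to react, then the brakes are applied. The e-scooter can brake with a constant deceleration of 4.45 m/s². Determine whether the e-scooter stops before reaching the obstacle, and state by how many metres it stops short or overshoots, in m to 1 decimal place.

No — it overshoots by 1.8 m

22 mph × 0.44704 = 9.8349 m/s.
Reaction distance = 9.8349 × 1.11 = 10.917 m.
Braking distance = v²/(2a) = 96.725 / 8.900 = 10.868 m.
Total stopping distance = 10.917 + 10.868 = 21.785 m, vs 20 m available — it cannot stop in time and overshoots by 21.785 − 20 = 1.785 m.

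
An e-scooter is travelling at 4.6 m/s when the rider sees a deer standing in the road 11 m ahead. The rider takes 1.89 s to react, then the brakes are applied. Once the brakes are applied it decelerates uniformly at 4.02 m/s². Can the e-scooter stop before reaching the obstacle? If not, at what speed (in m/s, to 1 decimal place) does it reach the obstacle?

Reaction distance = 4.6000 × 1.89 = 8.694 m.
Braking distance needed to stop: v²/(2a) = 21.160 / 8.040 = 2.632 m, so total needed = 8.694 + 2.632 = 11.326 m > 11 m — it cannot stop.
Distance remaining when braking begins: 11 − 8.694 = 2.306 m.
v² = v₀² − 2a·d = 21.160 − 2 × 4.020 × 2.306 = 2.620 m²/s².
v = √2.620 = 1.619 m/s.

No — it strikes the obstacle at 1.6 m/s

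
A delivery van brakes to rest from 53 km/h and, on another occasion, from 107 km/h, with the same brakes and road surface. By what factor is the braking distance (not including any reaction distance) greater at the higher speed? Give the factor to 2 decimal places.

Factor ≈ 4.08

Braking distance d = v²/(2a), so with a fixed, d ∝ v².
Factor = (107/53)² = 2.0189² = 4.0760.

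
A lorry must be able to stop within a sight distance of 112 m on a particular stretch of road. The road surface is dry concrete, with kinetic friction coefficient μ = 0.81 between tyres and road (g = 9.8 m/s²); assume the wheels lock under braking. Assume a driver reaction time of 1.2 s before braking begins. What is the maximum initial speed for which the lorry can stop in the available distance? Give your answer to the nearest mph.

a = μg = 0.81 × 9.8 = 7.938 m/s².
Stopping distance: v·t_r + v²/(2a) = 112 with t_r = 1.2 s and a = 7.938 m/s².
So v² + 19.051 v − 1778.11 = 0.
Positive root: v = −a·t_r + √((a·t_r)² + 2a·d) = −9.526 + √(90.745 + 1778.11) = 33.7043 m/s.
33.7043 m/s ÷ 0.44704 = 75.394 mph.

Maximum speed ≈ 75 mph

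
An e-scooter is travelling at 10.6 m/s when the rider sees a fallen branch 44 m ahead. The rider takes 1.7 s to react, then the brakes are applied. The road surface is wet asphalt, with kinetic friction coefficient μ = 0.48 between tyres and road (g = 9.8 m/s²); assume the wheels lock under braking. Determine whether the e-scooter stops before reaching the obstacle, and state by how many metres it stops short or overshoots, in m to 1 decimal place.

a = μg = 0.48 × 9.8 = 4.704 m/s².
Reaction distance = 10.6000 × 1.7 = 18.020 m.
Braking distance = v²/(2a) = 112.360 / 9.408 = 11.943 m.
Total stopping distance = 18.020 + 11.943 = 29.963 m, vs 44 m available — it stops with 44 − 29.963 = 14.037 m to spare.

Yes — it stops 14.0 m short of the obstacle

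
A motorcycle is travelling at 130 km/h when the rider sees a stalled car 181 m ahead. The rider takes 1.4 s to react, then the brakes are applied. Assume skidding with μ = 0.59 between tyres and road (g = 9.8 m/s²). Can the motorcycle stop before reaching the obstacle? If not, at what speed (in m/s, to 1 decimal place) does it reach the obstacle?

130 km/h ÷ 3.6 = 36.1111 m/s.
a = μg = 0.59 × 9.8 = 5.782 m/s².
Reaction distance = 36.1111 × 1.4 = 50.556 m.
Braking distance = v²/(2a) = 1304.012 / 11.564 = 112.765 m.
Total stopping distance = 50.556 + 112.765 = 163.321 m, vs 181 m available — it stops with 181 − 163.321 = 17.679 m to spare.

Yes — it stops about 17.7 m short of the obstacle, so it never reaches it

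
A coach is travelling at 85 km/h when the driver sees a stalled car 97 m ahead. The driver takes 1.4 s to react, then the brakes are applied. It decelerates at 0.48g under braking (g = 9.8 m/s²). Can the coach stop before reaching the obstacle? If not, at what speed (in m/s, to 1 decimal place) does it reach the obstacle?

85 km/h ÷ 3.6 = 23.6111 m/s.
a = 0.48 × 9.8 = 4.704 m/s².
Reaction distance = 23.6111 × 1.4 = 33.056 m.
Braking distance = v²/(2a) = 557.484 / 9.408 = 59.256 m.
Total stopping distance = 33.056 + 59.256 = 92.312 m, vs 97 m available — it stops with 97 − 92.312 = 4.688 m to spare.

Yes — it stops about 4.7 m short of the obstacle, so it never reaches it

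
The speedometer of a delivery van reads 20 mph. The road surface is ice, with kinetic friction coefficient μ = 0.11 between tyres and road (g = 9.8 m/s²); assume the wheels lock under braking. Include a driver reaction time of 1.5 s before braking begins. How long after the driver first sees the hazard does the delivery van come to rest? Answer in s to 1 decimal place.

Total time ≈ 9.8 s

20 mph × 0.44704 = 8.9408 m/s.
a = μg = 0.11 × 9.8 = 1.078 m/s².
Braking time = v/a = 8.9408 / 1.078 = 8.294 s.
Total = 1.5 + 8.294 = 9.794 s.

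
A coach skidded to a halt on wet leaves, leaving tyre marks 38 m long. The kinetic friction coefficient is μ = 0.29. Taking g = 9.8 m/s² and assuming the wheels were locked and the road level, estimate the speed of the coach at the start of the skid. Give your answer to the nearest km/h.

Initial speed ≈ 53 km/h

Deceleration a = μg = 0.29 × 9.8 = 2.842 m/s².
v = √(2a·d) = √(2 × 2.842 × 38) = √215.992 = 14.6967 m/s.
= 14.6967 × 3.6 = 52.908 km/h.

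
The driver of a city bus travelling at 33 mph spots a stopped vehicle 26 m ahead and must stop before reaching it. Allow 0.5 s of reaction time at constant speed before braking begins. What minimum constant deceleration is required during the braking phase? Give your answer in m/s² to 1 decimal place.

33 mph × 0.44704 = 14.7523 m/s.
Distance covered during reaction = 14.7523 × 0.5 = 7.376 m.
Distance available for braking: 26 − 7.376 = 18.624 m.
v² = 2a·d ⇒ a = v²/(2d) = 14.7523² / (2 × 18.624) = 217.630 / 37.248 = 5.8427 m/s².

Required deceleration ≈ 5.8 m/s²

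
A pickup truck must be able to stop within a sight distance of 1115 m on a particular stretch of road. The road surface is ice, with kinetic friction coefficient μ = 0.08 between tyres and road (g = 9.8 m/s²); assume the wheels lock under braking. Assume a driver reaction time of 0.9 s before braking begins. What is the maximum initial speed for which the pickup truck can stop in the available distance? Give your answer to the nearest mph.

a = μg = 0.08 × 9.8 = 0.784 m/s².
Stopping distance: v·t_r + v²/(2a) = 1115 with t_r = 0.9 s and a = 0.784 m/s².
So v² + 1.411 v − 1748.32 = 0.
Positive root: v = −a·t_r + √((a·t_r)² + 2a·d) = −0.706 + √(0.498 + 1748.32) = 41.1129 m/s.
41.1129 m/s ÷ 0.44704 = 91.967 mph.

Maximum speed ≈ 92 mph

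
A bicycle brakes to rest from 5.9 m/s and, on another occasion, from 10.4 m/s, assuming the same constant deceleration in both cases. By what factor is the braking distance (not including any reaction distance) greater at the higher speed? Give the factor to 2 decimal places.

Factor ≈ 3.11

Braking distance d = v²/(2a), so with a fixed, d ∝ v².
Factor = (10.4/5.9)² = 1.7627² = 3.1071.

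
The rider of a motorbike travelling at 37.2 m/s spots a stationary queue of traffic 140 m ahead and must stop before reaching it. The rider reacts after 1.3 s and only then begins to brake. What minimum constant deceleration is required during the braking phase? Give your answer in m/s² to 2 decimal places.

Distance covered during reaction = 37.2000 × 1.3 = 48.360 m.
Distance available for braking: 140 − 48.360 = 91.640 m.
v² = 2a·d ⇒ a = v²/(2d) = 37.2000² / (2 × 91.640) = 1383.840 / 183.280 = 7.5504 m/s².

Required deceleration ≈ 7.55 m/s²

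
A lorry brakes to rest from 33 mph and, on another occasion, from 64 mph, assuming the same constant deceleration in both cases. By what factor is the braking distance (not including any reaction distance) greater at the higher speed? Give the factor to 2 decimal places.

Braking distance d = v²/(2a), so with a fixed, d ∝ v².
Factor = (64/33)² = 1.9394² = 3.7613.

Factor ≈ 3.76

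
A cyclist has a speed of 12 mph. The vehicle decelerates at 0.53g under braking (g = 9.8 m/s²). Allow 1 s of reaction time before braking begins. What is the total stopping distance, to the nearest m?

12 mph × 0.44704 = 5.3645 m/s.
a = 0.53 × 9.8 = 5.194 m/s².
Reaction distance = v·t_r = 5.3645 × 1 = 5.364 m.
Braking distance = v²/(2a) = 5.3645² / (2 × 5.194) = 28.778 / 10.388 = 2.770 m.
Total = 5.364 + 2.770 = 8.134 m.

Total stopping distance ≈ 8 m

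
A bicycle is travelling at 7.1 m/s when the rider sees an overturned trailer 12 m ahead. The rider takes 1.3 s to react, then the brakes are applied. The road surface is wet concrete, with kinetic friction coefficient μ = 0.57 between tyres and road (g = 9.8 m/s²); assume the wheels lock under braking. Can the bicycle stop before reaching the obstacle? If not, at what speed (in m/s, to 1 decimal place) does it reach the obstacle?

a = μg = 0.57 × 9.8 = 5.586 m/s².
Reaction distance = 7.1000 × 1.3 = 9.230 m.
Braking distance needed to stop: v²/(2a) = 50.410 / 11.172 = 4.512 m, so total needed = 9.230 + 4.512 = 13.742 m > 12 m — it cannot stop.
Distance remaining when braking begins: 12 − 9.230 = 2.770 m.
v² = v₀² − 2a·d = 50.410 − 2 × 5.586 × 2.770 = 19.464 m²/s².
v = √19.464 = 4.412 m/s.

No — it strikes the obstacle at 4.4 m/s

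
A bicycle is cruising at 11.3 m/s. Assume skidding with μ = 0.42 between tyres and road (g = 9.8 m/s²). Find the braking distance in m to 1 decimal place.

Braking distance ≈ 15.5 m

a = μg = 0.42 × 9.8 = 4.116 m/s².
Braking distance = v²/(2a) = 11.3000² / (2 × 4.116) = 127.690 / 8.232 = 15.511 m.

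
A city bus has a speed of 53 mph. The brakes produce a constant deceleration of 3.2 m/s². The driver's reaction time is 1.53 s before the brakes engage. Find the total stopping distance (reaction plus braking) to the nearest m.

Total stopping distance ≈ 124 m

53 mph × 0.44704 = 23.6931 m/s.
Reaction distance = v·t_r = 23.6931 × 1.53 = 36.250 m.
Braking distance = v²/(2a) = 23.6931² / (2 × 3.200) = 561.363 / 6.400 = 87.713 m.
Total = 36.250 + 87.713 = 123.963 m.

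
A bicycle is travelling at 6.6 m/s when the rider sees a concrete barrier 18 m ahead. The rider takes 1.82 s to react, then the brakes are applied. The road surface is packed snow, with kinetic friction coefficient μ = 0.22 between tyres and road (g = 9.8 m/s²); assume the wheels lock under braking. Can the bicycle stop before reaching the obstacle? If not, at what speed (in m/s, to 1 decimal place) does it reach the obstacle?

a = μg = 0.22 × 9.8 = 2.156 m/s².
Reaction distance = 6.6000 × 1.82 = 12.012 m.
Braking distance needed to stop: v²/(2a) = 43.560 / 4.312 = 10.102 m, so total needed = 12.012 + 10.102 = 22.114 m > 18 m — it cannot stop.
Distance remaining when braking begins: 18 − 12.012 = 5.988 m.
v² = v₀² − 2a·d = 43.560 − 2 × 2.156 × 5.988 = 17.740 m²/s².
v = √17.740 = 4.212 m/s.

No — it strikes the obstacle at 4.2 m/s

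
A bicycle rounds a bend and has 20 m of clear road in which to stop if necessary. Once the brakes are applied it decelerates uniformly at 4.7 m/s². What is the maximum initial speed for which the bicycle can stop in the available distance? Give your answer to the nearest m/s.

v²/(2a) = d ⇒ v = √(2 × 4.700 × 20) = √188.00 = 13.7113 m/s.

Maximum speed ≈ 14 m/s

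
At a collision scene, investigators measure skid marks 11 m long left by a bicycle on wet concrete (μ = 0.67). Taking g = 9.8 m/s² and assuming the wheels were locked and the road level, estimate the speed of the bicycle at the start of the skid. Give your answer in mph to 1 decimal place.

Deceleration a = μg = 0.67 × 9.8 = 6.566 m/s².
v = √(2a·d) = √(2 × 6.566 × 11) = √144.452 = 12.0188 m/s.
= 12.0188 ÷ 0.44704 = 26.885 mph.

Initial speed ≈ 26.9 mph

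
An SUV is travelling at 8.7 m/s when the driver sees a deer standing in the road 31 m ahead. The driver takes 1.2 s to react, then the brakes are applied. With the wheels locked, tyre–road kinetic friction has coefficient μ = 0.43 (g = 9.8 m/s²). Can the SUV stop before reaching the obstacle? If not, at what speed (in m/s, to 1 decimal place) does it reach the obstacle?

a = μg = 0.43 × 9.8 = 4.214 m/s².
Reaction distance = 8.7000 × 1.2 = 10.440 m.
Braking distance = v²/(2a) = 75.690 / 8.428 = 8.981 m.
Total stopping distance = 10.440 + 8.981 = 19.421 m, vs 31 m available — it stops with 31 − 19.421 = 11.579 m to spare.

Yes — it stops about 11.6 m short of the obstacle, so it never reaches it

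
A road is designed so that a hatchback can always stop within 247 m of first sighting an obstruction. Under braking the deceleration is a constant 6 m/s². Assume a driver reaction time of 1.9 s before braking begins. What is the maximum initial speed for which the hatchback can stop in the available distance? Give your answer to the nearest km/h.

Maximum speed ≈ 159 km/h

Stopping distance: v·t_r + v²/(2a) = 247 with t_r = 1.9 s and a = 6.000 m/s².
So v² + 22.800 v − 2964.00 = 0.
Positive root: v = −a·t_r + √((a·t_r)² + 2a·d) = −11.400 + √(129.960 + 2964.00) = 44.2234 m/s.
44.2234 m/s × 3.6 = 159.204 km/h.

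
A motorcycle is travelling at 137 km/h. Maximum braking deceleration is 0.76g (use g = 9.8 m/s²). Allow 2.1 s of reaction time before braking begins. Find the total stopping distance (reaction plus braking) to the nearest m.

137 km/h ÷ 3.6 = 38.0556 m/s.
a = 0.76 × 9.8 = 7.448 m/s².
Reaction distance = v·t_r = 38.0556 × 2.1 = 79.917 m.
Braking distance = v²/(2a) = 38.0556² / (2 × 7.448) = 1448.229 / 14.896 = 97.223 m.
Total = 79.917 + 97.223 = 177.140 m.

Total stopping distance ≈ 177 m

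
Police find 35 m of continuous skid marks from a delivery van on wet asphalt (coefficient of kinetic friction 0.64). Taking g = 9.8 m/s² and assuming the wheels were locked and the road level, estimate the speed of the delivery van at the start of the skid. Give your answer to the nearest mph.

Initial speed ≈ 47 mph

Deceleration a = μg = 0.64 × 9.8 = 6.272 m/s².
v = √(2a·d) = √(2 × 6.272 × 35) = √439.040 = 20.9533 m/s.
= 20.9533 ÷ 0.44704 = 46.871 mph.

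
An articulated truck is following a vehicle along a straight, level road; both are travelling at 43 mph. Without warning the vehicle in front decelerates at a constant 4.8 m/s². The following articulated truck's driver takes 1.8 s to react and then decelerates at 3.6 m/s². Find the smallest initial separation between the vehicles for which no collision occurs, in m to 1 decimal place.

43 mph × 0.44704 = 19.2227 m/s.
Leader travels v²/(2a_L) = 369.512 / 9.600 = 38.491 m before stopping.
Follower covers v·t_r = 19.2227 × 1.8 = 34.601 m while reacting, then v²/(2a_F) = 369.512 / 7.200 = 51.321 m while braking, for a total of 34.601 + 51.321 = 85.922 m.
Since a_F ≤ a_L and the follower starts braking later, the follower is never slower than the leader, so the closest approach is when both have stopped.
Minimum gap = 85.922 − 38.491 = 47.431 m.

Minimum gap ≈ 47.4 m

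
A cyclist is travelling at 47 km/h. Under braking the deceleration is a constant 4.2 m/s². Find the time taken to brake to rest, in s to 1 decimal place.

47 km/h ÷ 3.6 = 13.0556 m/s.
Braking time = v/a = 13.0556 / 4.200 = 3.108 s.

Braking time ≈ 3.1 s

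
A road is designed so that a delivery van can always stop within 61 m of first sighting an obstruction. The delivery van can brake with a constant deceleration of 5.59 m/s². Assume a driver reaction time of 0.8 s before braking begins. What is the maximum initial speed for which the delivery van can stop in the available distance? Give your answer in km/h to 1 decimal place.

Stopping distance: v·t_r + v²/(2a) = 61 with t_r = 0.8 s and a = 5.590 m/s².
So v² + 8.944 v − 681.98 = 0.
Positive root: v = −a·t_r + √((a·t_r)² + 2a·d) = −4.472 + √(19.999 + 681.98) = 22.0229 m/s.
22.0229 m/s × 3.6 = 79.282 km/h.

Maximum speed ≈ 79.3 km/h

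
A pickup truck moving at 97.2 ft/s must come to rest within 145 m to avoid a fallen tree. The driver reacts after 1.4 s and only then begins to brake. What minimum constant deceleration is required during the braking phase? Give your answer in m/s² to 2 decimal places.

97.2 ft/s × 0.3048 = 29.6266 m/s.
Distance covered during reaction = 29.6266 × 1.4 = 41.477 m.
Distance available for braking: 145 − 41.477 = 103.523 m.
v² = 2a·d ⇒ a = v²/(2d) = 29.6266² / (2 × 103.523) = 877.735 / 207.046 = 4.2393 m/s².

Required deceleration ≈ 4.24 m/s²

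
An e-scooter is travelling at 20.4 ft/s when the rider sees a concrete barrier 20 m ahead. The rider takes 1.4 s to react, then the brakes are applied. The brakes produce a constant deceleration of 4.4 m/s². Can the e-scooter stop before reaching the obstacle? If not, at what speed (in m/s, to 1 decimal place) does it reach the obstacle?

Yes — it stops about 6.9 m short of the obstacle, so it never reaches it

20.4 ft/s × 0.3048 = 6.2179 m/s.
Reaction distance = 6.2179 × 1.4 = 8.705 m.
Braking distance = v²/(2a) = 38.662 / 8.800 = 4.393 m.
Total stopping distance = 8.705 + 4.393 = 13.098 m, vs 20 m available — it stops with 20 − 13.098 = 6.902 m to spare.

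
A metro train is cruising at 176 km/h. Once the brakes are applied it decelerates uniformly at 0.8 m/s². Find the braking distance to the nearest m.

176 km/h ÷ 3.6 = 48.8889 m/s.
Braking distance = v²/(2a) = 48.8889² / (2 × 0.800) = 2390.125 / 1.600 = 1493.828 m.

Braking distance ≈ 1494 m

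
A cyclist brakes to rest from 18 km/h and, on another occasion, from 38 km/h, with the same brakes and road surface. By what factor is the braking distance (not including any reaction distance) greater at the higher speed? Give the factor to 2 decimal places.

Factor ≈ 4.46

Braking distance d = v²/(2a), so with a fixed, d ∝ v².
Factor = (38/18)² = 2.1111² = 4.4567.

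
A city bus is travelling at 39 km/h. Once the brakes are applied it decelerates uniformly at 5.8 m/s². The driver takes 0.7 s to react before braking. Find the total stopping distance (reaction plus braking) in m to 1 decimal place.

Total stopping distance ≈ 17.7 m

39 km/h ÷ 3.6 = 10.8333 m/s.
Reaction distance = v·t_r = 10.8333 × 0.7 = 7.583 m.
Braking distance = v²/(2a) = 10.8333² / (2 × 5.800) = 117.360 / 11.600 = 10.117 m.
Total = 7.583 + 10.117 = 17.700 m.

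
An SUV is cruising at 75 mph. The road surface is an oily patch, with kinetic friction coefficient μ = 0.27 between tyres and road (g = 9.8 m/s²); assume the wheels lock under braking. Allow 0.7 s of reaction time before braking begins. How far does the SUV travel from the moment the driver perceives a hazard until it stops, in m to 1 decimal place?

75 mph × 0.44704 = 33.5280 m/s.
a = μg = 0.27 × 9.8 = 2.646 m/s².
Reaction distance = v·t_r = 33.5280 × 0.7 = 23.470 m.
Braking distance = v²/(2a) = 33.5280² / (2 × 2.646) = 1124.127 / 5.292 = 212.420 m.
Total = 23.470 + 212.420 = 235.890 m.

Total stopping distance ≈ 235.9 m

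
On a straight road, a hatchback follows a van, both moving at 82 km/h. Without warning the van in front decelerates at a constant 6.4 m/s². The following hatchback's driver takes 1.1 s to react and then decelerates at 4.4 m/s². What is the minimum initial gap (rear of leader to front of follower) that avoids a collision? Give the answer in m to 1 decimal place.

Minimum gap ≈ 43.5 m

82 km/h ÷ 3.6 = 22.7778 m/s.
Leader travels v²/(2a_L) = 518.828 / 12.800 = 40.533 m before stopping.
Follower covers v·t_r = 22.7778 × 1.1 = 25.056 m while reacting, then v²/(2a_F) = 518.828 / 8.800 = 58.958 m while braking, for a total of 25.056 + 58.958 = 84.014 m.
Since a_F ≤ a_L and the follower starts braking later, the follower is never slower than the leader, so the closest approach is when both have stopped.
Minimum gap = 84.014 − 40.533 = 43.481 m.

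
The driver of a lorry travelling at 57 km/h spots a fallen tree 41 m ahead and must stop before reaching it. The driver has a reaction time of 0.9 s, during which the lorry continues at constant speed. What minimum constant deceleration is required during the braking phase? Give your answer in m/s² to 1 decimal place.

Required deceleration ≈ 4.7 m/s²

57 km/h ÷ 3.6 = 15.8333 m/s.
Distance covered during reaction = 15.8333 × 0.9 = 14.250 m.
Distance available for braking: 41 − 14.250 = 26.750 m.
v² = 2a·d ⇒ a = v²/(2d) = 15.8333² / (2 × 26.750) = 250.693 / 53.500 = 4.6859 m/s².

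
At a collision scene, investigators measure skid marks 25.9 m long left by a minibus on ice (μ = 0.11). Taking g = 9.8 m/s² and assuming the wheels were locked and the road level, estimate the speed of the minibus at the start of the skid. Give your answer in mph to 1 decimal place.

Initial speed ≈ 16.7 mph

Deceleration a = μg = 0.11 × 9.8 = 1.078 m/s².
v = √(2a·d) = √(2 × 1.078 × 25.9) = √55.840 = 7.4726 m/s.
= 7.4726 ÷ 0.44704 = 16.716 mph.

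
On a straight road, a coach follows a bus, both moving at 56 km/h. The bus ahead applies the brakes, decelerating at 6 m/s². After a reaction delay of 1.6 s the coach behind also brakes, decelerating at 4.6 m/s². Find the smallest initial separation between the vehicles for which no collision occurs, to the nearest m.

Minimum gap ≈ 31 m

56 km/h ÷ 3.6 = 15.5556 m/s.
Leader travels v²/(2a_L) = 241.977 / 12.000 = 20.165 m before stopping.
Follower covers v·t_r = 15.5556 × 1.6 = 24.889 m while reacting, then v²/(2a_F) = 241.977 / 9.200 = 26.302 m while braking, for a total of 24.889 + 26.302 = 51.191 m.
Since a_F ≤ a_L and the follower starts braking later, the follower is never slower than the leader, so the closest approach is when both have stopped.
Minimum gap = 51.191 − 20.165 = 31.026 m.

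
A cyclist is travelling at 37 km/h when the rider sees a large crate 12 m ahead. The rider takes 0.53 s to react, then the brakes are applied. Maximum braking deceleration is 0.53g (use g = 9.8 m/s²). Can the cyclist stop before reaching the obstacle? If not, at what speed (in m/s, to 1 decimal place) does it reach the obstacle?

37 km/h ÷ 3.6 = 10.2778 m/s.
a = 0.53 × 9.8 = 5.194 m/s².
Reaction distance = 10.2778 × 0.53 = 5.447 m.
Braking distance needed to stop: v²/(2a) = 105.633 / 10.388 = 10.169 m, so total needed = 5.447 + 10.169 = 15.616 m > 12 m — it cannot stop.
Distance remaining when braking begins: 12 − 5.447 = 6.553 m.
v² = v₀² − 2a·d = 105.633 − 2 × 5.194 × 6.553 = 37.560 m²/s².
v = √37.560 = 6.129 m/s.

No — it strikes the obstacle at 6.1 m/s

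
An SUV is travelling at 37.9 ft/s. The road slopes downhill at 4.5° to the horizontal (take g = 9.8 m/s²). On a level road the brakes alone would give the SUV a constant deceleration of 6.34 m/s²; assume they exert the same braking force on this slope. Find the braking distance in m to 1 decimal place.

37.9 ft/s × 0.3048 = 11.5519 m/s.
Gravity along the downhill slope reduces the braking deceleration: a_eff = 6.340 − 9.8·sin 4.5° = 6.340 − 0.769 = 5.571 m/s².
Braking distance = v²/(2a) = 11.5519² / (2 × 5.571) = 133.446 / 11.142 = 11.977 m.

Braking distance ≈ 12.0 m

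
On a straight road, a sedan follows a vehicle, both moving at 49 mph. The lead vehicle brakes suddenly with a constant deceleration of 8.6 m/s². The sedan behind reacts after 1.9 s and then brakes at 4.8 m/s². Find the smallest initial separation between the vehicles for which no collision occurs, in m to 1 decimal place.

Minimum gap ≈ 63.7 m

49 mph × 0.44704 = 21.9050 m/s.
Leader travels v²/(2a_L) = 479.829 / 17.200 = 27.897 m before stopping.
Follower covers v·t_r = 21.9050 × 1.9 = 41.620 m while reacting, then v²/(2a_F) = 479.829 / 9.600 = 49.982 m while braking, for a total of 41.620 + 49.982 = 91.602 m.
Since a_F ≤ a_L and the follower starts braking later, the follower is never slower than the leader, so the closest approach is when both have stopped.
Minimum gap = 91.602 − 27.897 = 63.705 m.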